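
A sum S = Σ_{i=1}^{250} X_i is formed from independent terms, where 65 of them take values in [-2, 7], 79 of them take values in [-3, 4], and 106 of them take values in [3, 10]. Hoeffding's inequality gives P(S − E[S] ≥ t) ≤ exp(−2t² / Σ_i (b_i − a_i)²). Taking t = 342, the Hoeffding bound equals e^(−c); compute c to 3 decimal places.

16.324

Σ(b_i − a_i)² = 65·9² + 79·7² + 106·7² = 14330.
c = 2t² / 14330 = 2·342² / 14330 = 16.3244.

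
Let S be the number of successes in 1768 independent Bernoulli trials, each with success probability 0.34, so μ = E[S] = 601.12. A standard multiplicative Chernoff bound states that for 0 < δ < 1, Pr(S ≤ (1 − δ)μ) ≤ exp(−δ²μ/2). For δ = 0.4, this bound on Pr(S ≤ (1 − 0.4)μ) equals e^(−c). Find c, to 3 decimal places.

c = δ²μ/2 = 0.4²·601.12/2 = 48.0896.

48.090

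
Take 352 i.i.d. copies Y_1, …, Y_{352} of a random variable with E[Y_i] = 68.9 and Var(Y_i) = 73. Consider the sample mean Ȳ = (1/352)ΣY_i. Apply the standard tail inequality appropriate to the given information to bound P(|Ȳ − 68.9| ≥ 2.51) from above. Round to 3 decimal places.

0.033

With mean and variance of each term known, Chebyshev's inequality bounds the deviation of the sum (or sample mean).
Var(Ȳ) = Var(Y_i)/n = 73/352 = 0.20739.
Chebyshev: P(|Ȳ − 68.9| ≥ 2.51) ≤ Var(Ȳ)/(2.51)² = 73/(352·2.51²) = 0.0329.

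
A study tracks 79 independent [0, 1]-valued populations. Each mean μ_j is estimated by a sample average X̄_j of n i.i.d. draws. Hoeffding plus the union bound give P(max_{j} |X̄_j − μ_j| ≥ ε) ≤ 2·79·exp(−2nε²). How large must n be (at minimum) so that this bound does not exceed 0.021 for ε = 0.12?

310

Need 2·79·exp(−2nε²) ≤ 0.021, i.e. exp(−2nε²) ≤ 0.021/158.
So 2nε² ≥ ln(158/0.021) = 8.925828.
Hence n ≥ 8.925828/(2·0.12²) = 309.925.
The smallest integer n is 310.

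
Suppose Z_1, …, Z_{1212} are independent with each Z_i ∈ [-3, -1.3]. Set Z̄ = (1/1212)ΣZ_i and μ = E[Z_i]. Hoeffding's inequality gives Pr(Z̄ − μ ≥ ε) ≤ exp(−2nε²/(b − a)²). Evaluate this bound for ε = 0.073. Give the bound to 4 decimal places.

0.0115

Exponent: 2nε²/(b − a)² = 2·1212·0.073² / 1.7² = 4.46972.
Bound = exp(−4.46972) = 0.01145.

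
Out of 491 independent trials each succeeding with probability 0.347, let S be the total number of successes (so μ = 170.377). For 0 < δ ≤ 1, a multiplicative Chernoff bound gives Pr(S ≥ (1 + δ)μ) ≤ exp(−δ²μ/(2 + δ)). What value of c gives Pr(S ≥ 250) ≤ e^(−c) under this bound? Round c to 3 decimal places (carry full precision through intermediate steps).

15.081

Write 250 = (1 + δ)μ, so δ = 250/170.377 − 1 = 0.4673342…
Then the exponent is δ²μ/(2 + δ) = (250 − μ)² / (μ·(2 + δ)) = 15.081277.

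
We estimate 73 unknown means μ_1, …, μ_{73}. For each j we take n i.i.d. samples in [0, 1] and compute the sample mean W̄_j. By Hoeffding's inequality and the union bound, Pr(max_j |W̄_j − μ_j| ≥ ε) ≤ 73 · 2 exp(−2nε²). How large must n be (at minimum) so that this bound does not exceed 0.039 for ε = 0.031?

4281

Need 2·73·exp(−2nε²) ≤ 0.039, i.e. exp(−2nε²) ≤ 0.039/146.
So 2nε² ≥ ln(146/0.039) = 8.227800.
Hence n ≥ 8.227800/(2·0.031²) = 4280.853.
The smallest integer n is 4281.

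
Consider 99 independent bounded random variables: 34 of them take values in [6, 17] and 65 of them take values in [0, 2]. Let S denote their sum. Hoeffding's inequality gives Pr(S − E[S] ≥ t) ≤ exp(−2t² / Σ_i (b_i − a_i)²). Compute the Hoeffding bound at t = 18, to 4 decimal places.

0.8623

Σ(b_i − a_i)² = 34·11² + 65·2² = 4374.
Exponent = 2·18² / 4374 = 0.14815.
Bound = exp(−0.14815) = 0.86230.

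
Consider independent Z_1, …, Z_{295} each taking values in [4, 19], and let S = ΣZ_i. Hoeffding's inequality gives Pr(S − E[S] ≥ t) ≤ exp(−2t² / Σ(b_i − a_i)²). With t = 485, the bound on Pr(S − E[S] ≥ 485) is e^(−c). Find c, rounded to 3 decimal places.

7.088

Σ(b_i − a_i)² = 295·(15)² = 66375.
c = 2t²/66375 = 2·485²/66375 = 7.0878.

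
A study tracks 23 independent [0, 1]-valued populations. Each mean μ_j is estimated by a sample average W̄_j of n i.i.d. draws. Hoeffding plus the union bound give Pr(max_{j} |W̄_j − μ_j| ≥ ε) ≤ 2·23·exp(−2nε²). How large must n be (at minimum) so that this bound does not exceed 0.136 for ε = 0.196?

Need 2·23·exp(−2nε²) ≤ 0.136, i.e. exp(−2nε²) ≤ 0.136/46.
So 2nε² ≥ ln(46/0.136) = 5.823742.
Hence n ≥ 5.823742/(2·0.196²) = 75.798.
The smallest integer n is 76.

76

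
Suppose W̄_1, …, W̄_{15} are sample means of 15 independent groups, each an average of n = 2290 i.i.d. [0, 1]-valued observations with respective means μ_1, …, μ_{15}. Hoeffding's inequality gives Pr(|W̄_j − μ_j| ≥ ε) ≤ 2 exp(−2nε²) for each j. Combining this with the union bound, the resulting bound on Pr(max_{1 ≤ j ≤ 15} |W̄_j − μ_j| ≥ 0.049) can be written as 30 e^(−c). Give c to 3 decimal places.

Union bound over the 15 events: Pr(max_{1 ≤ j ≤ 15} |W̄_j − μ_j| ≥ 0.049) ≤ 15·2·exp(−2nε²) = 30 exp(−2·2290·0.049²).
So c = 2·2290·0.049² = 10.9966.

10.997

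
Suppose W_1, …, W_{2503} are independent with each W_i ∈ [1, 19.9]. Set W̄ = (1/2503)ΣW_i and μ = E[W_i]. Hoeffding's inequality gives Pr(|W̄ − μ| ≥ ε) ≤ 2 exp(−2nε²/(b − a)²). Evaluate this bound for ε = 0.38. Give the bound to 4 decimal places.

Exponent: 2nε²/(b − a)² = 2·2503·0.38² / 18.9² = 2.02365.
Bound = 2·exp(−2.02365) = 0.26435.

0.2643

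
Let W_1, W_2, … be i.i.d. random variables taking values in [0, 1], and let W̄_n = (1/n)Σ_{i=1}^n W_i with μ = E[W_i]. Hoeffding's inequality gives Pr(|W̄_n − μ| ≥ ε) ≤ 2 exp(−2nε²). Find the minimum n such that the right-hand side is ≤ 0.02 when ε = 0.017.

Require 2·exp(−2nε²) ≤ 0.02, i.e. 2nε² ≥ ln(2/0.02) = 4.605170.
So n ≥ 4.605170 / (2·0.017²) = 7967.422.
The smallest integer n is 7968.

7968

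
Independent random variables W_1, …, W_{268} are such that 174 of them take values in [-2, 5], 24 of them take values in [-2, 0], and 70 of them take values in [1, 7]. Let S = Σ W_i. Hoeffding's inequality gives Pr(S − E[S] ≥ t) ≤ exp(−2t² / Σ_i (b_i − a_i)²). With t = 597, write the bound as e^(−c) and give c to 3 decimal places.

63.976

Σ(b_i − a_i)² = 174·7² + 24·2² + 70·6² = 11142.
c = 2t² / 11142 = 2·597² / 11142 = 63.9758.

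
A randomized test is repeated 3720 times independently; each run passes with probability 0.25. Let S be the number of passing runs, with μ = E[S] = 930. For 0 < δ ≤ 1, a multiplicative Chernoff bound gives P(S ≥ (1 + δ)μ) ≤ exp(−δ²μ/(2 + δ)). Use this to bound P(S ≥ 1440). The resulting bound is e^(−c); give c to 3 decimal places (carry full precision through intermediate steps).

Write 1440 = (1 + δ)μ, so δ = 1440/930 − 1 = 0.5483871…
Then the exponent is δ²μ/(2 + δ) = (1440 − μ)² / (μ·(2 + δ)) = 109.746835.

109.747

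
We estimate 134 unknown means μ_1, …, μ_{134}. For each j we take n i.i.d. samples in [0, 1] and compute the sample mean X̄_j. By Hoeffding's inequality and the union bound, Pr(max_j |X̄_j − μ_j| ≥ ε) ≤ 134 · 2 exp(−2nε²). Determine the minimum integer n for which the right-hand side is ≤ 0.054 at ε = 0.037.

3109

Need 2·134·exp(−2nε²) ≤ 0.054, i.e. exp(−2nε²) ≤ 0.054/268.
So 2nε² ≥ ln(268/0.054) = 8.509758.
Hence n ≥ 8.509758/(2·0.037²) = 3108.020.
The smallest integer n is 3109.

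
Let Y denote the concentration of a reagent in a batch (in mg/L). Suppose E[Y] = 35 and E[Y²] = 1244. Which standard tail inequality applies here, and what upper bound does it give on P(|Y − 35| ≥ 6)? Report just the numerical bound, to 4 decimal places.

0.5278

The first two moments determine the variance, so Chebyshev's inequality is the sharpest standard bound available.
Var(Y) = E[Y²] − (E[Y])² = 1244 − 1225 = 19.
Chebyshev's inequality: P(|Y − μ| ≥ t) ≤ Var(Y)/t² = 19/36 = 0.5278.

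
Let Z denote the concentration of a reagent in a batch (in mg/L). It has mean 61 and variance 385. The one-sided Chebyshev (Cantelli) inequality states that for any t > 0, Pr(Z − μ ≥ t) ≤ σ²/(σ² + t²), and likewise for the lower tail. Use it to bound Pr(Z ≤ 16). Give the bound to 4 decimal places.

Here σ² = 385 and t = 45, so σ² + t² = 2410.
Cantelli's bound: 385/2410 = 0.1598.

0.1598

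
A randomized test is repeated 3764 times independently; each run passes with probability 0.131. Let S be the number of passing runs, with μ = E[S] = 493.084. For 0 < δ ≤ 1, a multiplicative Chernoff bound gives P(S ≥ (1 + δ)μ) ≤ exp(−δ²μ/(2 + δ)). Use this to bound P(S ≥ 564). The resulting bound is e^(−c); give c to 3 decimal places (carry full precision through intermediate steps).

Write 564 = (1 + δ)μ, so δ = 564/493.084 − 1 = 0.1438213…
Then the exponent is δ²μ/(2 + δ) = (564 − μ)² / (μ·(2 + δ)) = 4.757502.

4.758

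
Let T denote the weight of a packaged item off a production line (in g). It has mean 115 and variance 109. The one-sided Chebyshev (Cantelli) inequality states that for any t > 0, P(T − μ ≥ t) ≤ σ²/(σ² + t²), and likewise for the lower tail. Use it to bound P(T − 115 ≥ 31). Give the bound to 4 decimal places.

0.1019

Here σ² = 109 and t = 31, so σ² + t² = 1070.
Cantelli's bound: 109/1070 = 0.1019.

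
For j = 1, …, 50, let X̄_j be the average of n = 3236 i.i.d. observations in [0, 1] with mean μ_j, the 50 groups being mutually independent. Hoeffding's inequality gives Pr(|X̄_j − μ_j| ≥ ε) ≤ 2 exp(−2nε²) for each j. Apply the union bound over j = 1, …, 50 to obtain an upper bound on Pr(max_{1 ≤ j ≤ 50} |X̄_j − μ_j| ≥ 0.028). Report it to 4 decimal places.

Per-experiment Hoeffding bound: 2·exp(−2·3236·0.028²) = 2·exp(−5.07405) = 0.012514.
Union bound over 50 events: 50·0.012514 = 0.62570.

0.6257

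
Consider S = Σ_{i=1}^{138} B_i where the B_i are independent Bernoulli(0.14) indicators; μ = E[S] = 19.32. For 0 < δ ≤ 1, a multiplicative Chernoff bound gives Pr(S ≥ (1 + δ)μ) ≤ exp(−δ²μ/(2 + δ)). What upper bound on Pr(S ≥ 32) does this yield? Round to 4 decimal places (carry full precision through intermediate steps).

Write 32 = (1 + δ)μ, so δ = 32/19.32 − 1 = 0.6563147…
Then the exponent is δ²μ/(2 + δ) = (32 − μ)² / (μ·(2 + δ)) = 3.132938.
Bound = exp(−3.132938) = 0.04359.

0.0436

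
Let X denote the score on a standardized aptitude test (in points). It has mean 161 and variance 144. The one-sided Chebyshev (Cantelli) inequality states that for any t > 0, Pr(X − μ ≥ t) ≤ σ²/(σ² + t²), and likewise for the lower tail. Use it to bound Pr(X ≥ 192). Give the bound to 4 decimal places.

Here σ² = 144 and t = 31, so σ² + t² = 1105.
Cantelli's bound: 144/1105 = 0.1303.

0.1303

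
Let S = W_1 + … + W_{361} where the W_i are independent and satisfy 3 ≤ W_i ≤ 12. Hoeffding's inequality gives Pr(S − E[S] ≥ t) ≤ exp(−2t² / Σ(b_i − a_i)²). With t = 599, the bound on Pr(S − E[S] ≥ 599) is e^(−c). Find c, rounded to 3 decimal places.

Σ(b_i − a_i)² = 361·(9)² = 29241.
c = 2t²/29241 = 2·599²/29241 = 24.5410.

24.541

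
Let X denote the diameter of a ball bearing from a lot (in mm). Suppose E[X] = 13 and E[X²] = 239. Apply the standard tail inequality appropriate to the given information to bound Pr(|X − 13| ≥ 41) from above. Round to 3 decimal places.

0.042

The first two moments determine the variance, so Chebyshev's inequality is the sharpest standard bound available.
Var(X) = E[X²] − (E[X])² = 239 − 169 = 70.
Chebyshev's inequality: Pr(|X − μ| ≥ t) ≤ Var(X)/t² = 70/1681 = 0.0416.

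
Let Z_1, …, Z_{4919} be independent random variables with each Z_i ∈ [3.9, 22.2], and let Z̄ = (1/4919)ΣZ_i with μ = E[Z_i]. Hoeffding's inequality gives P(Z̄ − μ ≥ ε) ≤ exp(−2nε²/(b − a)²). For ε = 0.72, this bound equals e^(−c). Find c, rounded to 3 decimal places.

15.229

c = 2nε²/(b − a)² = 2·4919·0.72² / 18.3² = 15.2289.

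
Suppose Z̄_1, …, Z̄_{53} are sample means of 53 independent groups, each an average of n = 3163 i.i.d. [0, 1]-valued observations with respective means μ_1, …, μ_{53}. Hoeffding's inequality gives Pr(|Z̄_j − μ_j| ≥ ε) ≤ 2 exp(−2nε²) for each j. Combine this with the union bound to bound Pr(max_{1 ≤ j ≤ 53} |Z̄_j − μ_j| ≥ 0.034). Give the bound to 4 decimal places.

0.0707

Per-experiment Hoeffding bound: 2·exp(−2·3163·0.034²) = 2·exp(−7.31286) = 0.0013338.
Union bound over 53 events: 53·0.0013338 = 0.07069.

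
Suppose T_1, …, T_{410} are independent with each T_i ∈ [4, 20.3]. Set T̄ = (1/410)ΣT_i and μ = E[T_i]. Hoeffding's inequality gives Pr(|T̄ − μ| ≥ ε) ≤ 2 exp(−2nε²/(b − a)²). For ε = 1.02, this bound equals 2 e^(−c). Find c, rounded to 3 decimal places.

3.211

c = 2nε²/(b − a)² = 2·410·1.02² / 16.3² = 3.2110.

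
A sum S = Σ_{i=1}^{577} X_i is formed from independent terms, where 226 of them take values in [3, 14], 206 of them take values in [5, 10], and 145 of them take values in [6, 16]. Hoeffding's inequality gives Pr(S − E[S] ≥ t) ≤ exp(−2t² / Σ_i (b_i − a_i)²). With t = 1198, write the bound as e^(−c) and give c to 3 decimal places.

61.078

Σ(b_i − a_i)² = 226·11² + 206·5² + 145·10² = 46996.
c = 2t² / 46996 = 2·1198² / 46996 = 61.0777.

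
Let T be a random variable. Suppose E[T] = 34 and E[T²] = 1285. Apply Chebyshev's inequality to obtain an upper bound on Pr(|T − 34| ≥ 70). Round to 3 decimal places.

Var(T) = E[T²] − (E[T])² = 1285 − 1156 = 129.
Chebyshev's inequality: Pr(|T − μ| ≥ t) ≤ Var(T)/t² = 129/4900 = 0.0263.

0.026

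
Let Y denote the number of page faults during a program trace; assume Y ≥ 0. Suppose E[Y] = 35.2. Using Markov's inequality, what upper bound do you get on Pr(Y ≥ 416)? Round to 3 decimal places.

0.085

Markov's inequality: for a non-negative random variable, Pr(Y ≥ a) ≤ E[Y]/a.
Here E[Y] = 35.2 and a = 416, so the bound is 35.2/416 = 0.0846.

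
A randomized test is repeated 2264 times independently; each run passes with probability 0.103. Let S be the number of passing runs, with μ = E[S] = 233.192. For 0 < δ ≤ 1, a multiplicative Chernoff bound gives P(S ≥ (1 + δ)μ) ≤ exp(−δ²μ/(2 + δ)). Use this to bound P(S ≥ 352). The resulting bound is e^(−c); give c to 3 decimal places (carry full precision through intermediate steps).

Write 352 = (1 + δ)μ, so δ = 352/233.192 − 1 = 0.5094857…
Then the exponent is δ²μ/(2 + δ) = (352 − μ)² / (μ·(2 + δ)) = 24.120871.

24.121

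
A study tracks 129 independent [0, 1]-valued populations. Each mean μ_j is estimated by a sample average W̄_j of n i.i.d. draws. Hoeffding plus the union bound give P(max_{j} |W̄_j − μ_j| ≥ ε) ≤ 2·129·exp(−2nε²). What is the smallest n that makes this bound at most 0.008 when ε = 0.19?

Need 2·129·exp(−2nε²) ≤ 0.008, i.e. exp(−2nε²) ≤ 0.008/258.
So 2nε² ≥ ln(258/0.008) = 10.381273.
Hence n ≥ 10.381273/(2·0.19²) = 143.785.
The smallest integer n is 144.

144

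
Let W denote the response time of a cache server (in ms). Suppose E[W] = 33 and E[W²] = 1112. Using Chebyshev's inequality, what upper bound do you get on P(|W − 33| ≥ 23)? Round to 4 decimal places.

Var(W) = E[W²] − (E[W])² = 1112 − 1089 = 23.
Chebyshev's inequality: P(|W − μ| ≥ t) ≤ Var(W)/t² = 23/529 = 0.0435.

0.0435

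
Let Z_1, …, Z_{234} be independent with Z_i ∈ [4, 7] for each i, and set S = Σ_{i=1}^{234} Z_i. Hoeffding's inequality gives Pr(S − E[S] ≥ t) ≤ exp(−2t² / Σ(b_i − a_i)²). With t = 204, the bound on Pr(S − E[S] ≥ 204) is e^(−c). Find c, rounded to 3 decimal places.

39.521

Σ(b_i − a_i)² = 234·(3)² = 2106.
c = 2t²/2106 = 2·204²/2106 = 39.5214.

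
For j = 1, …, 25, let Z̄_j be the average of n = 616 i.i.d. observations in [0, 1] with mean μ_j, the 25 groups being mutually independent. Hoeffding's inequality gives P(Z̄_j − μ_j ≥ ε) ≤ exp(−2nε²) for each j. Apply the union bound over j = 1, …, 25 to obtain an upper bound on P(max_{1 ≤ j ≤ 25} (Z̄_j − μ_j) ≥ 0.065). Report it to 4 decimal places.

0.1372

Per-experiment Hoeffding bound: exp(−2·616·0.065²) = exp(−5.20520) = 0.005488.
Union bound over 25 events: 25·0.005488 = 0.13720.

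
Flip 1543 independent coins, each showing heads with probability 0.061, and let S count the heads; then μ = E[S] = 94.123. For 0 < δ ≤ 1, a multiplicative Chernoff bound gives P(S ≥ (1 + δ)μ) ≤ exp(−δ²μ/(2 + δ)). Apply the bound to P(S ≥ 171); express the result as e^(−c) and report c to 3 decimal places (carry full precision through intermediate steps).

Write 171 = (1 + δ)μ, so δ = 171/94.123 − 1 = 0.8167717…
Then the exponent is δ²μ/(2 + δ) = (171 − μ)² / (μ·(2 + δ)) = 22.291816.

22.292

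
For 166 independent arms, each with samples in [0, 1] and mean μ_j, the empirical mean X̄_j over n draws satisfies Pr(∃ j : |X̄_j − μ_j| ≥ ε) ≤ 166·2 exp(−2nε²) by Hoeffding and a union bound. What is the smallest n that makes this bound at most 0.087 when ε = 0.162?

158

Need 2·166·exp(−2nε²) ≤ 0.087, i.e. exp(−2nε²) ≤ 0.087/332.
So 2nε² ≥ ln(332/0.087) = 8.246982.
Hence n ≥ 8.246982/(2·0.162²) = 157.121.
The smallest integer n is 158.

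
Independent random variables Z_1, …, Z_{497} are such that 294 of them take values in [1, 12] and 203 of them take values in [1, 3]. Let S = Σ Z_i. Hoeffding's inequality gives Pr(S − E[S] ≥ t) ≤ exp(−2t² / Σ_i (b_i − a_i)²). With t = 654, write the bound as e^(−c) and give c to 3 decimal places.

23.510

Σ(b_i − a_i)² = 294·11² + 203·2² = 36386.
c = 2t² / 36386 = 2·654² / 36386 = 23.5099.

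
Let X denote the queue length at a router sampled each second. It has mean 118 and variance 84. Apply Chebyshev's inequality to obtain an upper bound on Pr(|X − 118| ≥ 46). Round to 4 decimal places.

Chebyshev: Pr(|X − μ| ≥ t) ≤ Var(X)/t².
Bound = 84 / 2116 = 0.0397.

0.0397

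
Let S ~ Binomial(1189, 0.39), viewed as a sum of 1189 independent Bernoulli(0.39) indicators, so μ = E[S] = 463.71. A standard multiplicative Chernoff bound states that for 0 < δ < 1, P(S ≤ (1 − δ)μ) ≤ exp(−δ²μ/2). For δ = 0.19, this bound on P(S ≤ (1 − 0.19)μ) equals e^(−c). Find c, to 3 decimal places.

c = δ²μ/2 = 0.19²·463.71/2 = 8.3700.

8.370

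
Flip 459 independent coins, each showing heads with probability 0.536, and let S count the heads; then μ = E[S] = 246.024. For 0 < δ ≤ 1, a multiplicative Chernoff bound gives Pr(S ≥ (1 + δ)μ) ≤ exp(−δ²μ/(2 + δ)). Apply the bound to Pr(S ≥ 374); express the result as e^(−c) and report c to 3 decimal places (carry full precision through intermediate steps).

26.415

Write 374 = (1 + δ)μ, so δ = 374/246.024 − 1 = 0.5201769…
Then the exponent is δ²μ/(2 + δ) = (374 − μ)² / (μ·(2 + δ)) = 26.414875.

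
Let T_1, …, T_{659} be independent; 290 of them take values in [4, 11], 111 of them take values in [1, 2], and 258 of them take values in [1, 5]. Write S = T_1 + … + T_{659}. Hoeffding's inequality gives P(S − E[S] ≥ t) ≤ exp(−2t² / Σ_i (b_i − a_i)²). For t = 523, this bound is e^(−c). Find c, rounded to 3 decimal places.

Σ(b_i − a_i)² = 290·7² + 111·1² + 258·4² = 18449.
c = 2t² / 18449 = 2·523² / 18449 = 29.6524.

29.652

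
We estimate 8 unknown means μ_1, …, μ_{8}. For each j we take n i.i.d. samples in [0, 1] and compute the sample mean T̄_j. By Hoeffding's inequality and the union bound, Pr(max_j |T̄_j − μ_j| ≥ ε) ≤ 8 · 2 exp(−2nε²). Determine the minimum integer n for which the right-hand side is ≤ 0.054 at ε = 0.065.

674

Need 2·8·exp(−2nε²) ≤ 0.054, i.e. exp(−2nε²) ≤ 0.054/16.
So 2nε² ≥ ln(16/0.054) = 5.691360.
Hence n ≥ 5.691360/(2·0.065²) = 673.534.
The smallest integer n is 674.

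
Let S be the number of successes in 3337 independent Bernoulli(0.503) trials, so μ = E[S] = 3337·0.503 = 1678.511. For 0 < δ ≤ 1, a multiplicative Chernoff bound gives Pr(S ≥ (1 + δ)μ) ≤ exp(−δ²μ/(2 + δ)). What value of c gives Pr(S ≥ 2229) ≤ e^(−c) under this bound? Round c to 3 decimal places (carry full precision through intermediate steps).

Write 2229 = (1 + δ)μ, so δ = 2229/1678.511 − 1 = 0.3279627…
Then the exponent is δ²μ/(2 + δ) = (2229 − μ)² / (μ·(2 + δ)) = 77.552728.

77.553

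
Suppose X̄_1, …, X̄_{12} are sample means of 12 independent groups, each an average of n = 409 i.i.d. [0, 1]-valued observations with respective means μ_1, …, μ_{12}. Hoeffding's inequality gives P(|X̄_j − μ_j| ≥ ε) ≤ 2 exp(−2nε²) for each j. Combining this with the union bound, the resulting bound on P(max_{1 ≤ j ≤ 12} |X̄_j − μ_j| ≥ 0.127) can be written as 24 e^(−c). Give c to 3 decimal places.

Union bound over the 12 events: P(max_{1 ≤ j ≤ 12} |X̄_j − μ_j| ≥ 0.127) ≤ 12·2·exp(−2nε²) = 24 exp(−2·409·0.127²).
So c = 2·409·0.127² = 13.1935.

13.194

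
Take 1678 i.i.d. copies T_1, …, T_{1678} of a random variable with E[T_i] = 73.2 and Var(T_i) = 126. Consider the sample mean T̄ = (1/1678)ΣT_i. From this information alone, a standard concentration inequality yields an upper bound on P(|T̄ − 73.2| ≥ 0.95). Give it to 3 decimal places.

0.083

With mean and variance of each term known, Chebyshev's inequality bounds the deviation of the sum (or sample mean).
Var(T̄) = Var(T_i)/n = 126/1678 = 0.075089.
Chebyshev: P(|T̄ − 73.2| ≥ 0.95) ≤ Var(T̄)/(0.95)² = 126/(1678·0.95²) = 0.0832.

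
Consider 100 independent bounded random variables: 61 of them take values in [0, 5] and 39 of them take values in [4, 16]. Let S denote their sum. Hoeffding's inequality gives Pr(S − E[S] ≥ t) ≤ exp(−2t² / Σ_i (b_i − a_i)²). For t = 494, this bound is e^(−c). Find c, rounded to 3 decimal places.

Σ(b_i − a_i)² = 61·5² + 39·12² = 7141.
c = 2t² / 7141 = 2·494² / 7141 = 68.3479.

68.348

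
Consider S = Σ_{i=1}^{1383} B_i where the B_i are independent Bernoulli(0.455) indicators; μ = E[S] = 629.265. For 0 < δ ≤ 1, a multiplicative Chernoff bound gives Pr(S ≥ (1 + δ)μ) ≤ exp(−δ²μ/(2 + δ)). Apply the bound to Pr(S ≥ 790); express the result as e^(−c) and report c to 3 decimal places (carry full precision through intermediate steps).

18.204

Write 790 = (1 + δ)μ, so δ = 790/629.265 − 1 = 0.2554329…
Then the exponent is δ²μ/(2 + δ) = (790 − μ)² / (μ·(2 + δ)) = 18.203606.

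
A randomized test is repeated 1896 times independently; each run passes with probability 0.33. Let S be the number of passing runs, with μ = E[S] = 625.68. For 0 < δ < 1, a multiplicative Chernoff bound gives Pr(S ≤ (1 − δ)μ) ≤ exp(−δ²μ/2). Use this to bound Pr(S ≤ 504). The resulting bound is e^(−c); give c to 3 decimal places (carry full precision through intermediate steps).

Write 504 = (1 − δ)μ, so δ = 1 − 504/625.68 = 0.1944764…
Then the exponent is δ²μ/2 = (μ − 504)²/(2μ) = 11.831945.

11.832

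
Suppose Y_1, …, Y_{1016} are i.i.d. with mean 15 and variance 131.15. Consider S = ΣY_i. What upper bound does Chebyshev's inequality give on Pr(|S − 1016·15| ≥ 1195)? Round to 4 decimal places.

Var(S) = n·Var(Y_i) = 1016·131.15 = 133248.4.
Chebyshev: Pr(|S − 1016·15| ≥ 1195) ≤ Var(S)/1195² = 133248.4/1428025 = 0.0933.

0.0933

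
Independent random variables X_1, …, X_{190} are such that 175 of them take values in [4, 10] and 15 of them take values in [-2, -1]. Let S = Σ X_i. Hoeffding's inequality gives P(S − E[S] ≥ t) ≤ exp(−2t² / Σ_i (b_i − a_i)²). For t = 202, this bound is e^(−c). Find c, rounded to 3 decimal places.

12.923

Σ(b_i − a_i)² = 175·6² + 15·1² = 6315.
c = 2t² / 6315 = 2·202² / 6315 = 12.9229.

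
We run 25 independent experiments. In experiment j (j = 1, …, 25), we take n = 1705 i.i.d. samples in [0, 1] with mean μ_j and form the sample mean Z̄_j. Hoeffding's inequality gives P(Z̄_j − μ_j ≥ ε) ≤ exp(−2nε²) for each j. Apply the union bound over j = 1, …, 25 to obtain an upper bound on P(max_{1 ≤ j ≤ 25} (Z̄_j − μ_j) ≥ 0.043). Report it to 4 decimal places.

Per-experiment Hoeffding bound: exp(−2·1705·0.043²) = exp(−6.30509) = 0.001827.
Union bound over 25 events: 25·0.001827 = 0.04567.

0.0457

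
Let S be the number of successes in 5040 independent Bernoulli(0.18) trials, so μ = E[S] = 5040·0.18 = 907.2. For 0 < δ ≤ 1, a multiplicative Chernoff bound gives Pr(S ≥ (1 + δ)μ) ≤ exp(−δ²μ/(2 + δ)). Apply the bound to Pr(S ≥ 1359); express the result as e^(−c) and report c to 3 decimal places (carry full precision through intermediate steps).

Write 1359 = (1 + δ)μ, so δ = 1359/907.2 − 1 = 0.4980159…
Then the exponent is δ²μ/(2 + δ) = (1359 − μ)² / (μ·(2 + δ)) = 90.072915.

90.073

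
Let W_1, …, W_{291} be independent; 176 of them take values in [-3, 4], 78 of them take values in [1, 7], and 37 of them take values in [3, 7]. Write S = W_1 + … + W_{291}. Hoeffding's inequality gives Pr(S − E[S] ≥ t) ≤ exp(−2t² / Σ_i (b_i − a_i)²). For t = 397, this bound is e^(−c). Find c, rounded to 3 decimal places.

Σ(b_i − a_i)² = 176·7² + 78·6² + 37·4² = 12024.
c = 2t² / 12024 = 2·397² / 12024 = 26.2157.

26.216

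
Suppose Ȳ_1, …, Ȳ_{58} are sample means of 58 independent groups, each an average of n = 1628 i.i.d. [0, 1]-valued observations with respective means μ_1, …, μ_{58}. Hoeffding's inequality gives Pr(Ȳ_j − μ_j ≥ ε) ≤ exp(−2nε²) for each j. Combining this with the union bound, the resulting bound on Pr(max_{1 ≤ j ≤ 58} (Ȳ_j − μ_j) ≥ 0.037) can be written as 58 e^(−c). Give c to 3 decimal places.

Union bound over the 58 events: Pr(max_{1 ≤ j ≤ 58} (Ȳ_j − μ_j) ≥ 0.037) ≤ 58·exp(−2nε²) = 58 exp(−2·1628·0.037²).
So c = 2·1628·0.037² = 4.4575.

4.457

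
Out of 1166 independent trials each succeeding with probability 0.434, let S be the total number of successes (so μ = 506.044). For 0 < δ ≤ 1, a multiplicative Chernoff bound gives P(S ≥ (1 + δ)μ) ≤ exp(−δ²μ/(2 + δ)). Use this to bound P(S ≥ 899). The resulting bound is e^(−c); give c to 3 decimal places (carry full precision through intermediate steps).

Write 899 = (1 + δ)μ, so δ = 899/506.044 − 1 = 0.7765254…
Then the exponent is δ²μ/(2 + δ) = (899 − μ)² / (μ·(2 + δ)) = 109.900059.

109.900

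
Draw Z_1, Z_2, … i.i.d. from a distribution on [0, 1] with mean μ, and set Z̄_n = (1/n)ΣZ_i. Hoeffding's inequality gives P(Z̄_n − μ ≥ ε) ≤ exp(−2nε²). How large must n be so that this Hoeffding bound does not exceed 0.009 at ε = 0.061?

Require exp(−2nε²) ≤ 0.009, i.e. 2nε² ≥ ln(1/0.009) = 4.710531.
So n ≥ 4.710531 / (2·0.061²) = 632.966.
The smallest integer n is 633.

633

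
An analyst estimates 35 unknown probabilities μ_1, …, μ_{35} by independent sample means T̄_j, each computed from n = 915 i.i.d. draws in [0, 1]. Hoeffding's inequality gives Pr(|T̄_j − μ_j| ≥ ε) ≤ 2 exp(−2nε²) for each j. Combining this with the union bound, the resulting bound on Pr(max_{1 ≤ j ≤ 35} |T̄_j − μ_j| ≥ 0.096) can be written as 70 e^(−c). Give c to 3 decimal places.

16.865

Union bound over the 35 events: Pr(max_{1 ≤ j ≤ 35} |T̄_j − μ_j| ≥ 0.096) ≤ 35·2·exp(−2nε²) = 70 exp(−2·915·0.096²).
So c = 2·915·0.096² = 16.8653.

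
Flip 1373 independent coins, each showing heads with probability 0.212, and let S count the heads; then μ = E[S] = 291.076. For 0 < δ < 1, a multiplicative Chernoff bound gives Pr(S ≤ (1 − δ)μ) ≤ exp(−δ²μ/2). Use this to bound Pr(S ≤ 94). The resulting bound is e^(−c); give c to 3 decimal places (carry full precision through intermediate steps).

Write 94 = (1 − δ)μ, so δ = 1 − 94/291.076 = 0.6770603…
Then the exponent is δ²μ/2 = (μ − 94)²/(2μ) = 66.716167.

66.716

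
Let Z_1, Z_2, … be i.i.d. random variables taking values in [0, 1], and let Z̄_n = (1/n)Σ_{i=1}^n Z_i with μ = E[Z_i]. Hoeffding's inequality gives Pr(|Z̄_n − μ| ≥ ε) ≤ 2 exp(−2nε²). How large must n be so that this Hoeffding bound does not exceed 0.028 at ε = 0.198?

Require 2·exp(−2nε²) ≤ 0.028, i.e. 2nε² ≥ ln(2/0.028) = 4.268698.
So n ≥ 4.268698 / (2·0.198²) = 54.442.
The smallest integer n is 55.

55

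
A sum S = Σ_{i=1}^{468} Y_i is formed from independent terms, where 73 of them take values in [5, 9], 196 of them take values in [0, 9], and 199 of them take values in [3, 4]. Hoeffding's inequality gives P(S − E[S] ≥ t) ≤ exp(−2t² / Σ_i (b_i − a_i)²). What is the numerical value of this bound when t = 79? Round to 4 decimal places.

Σ(b_i − a_i)² = 73·4² + 196·9² + 199·1² = 17243.
Exponent = 2·79² / 17243 = 0.72389.
Bound = exp(−0.72389) = 0.48486.

0.4849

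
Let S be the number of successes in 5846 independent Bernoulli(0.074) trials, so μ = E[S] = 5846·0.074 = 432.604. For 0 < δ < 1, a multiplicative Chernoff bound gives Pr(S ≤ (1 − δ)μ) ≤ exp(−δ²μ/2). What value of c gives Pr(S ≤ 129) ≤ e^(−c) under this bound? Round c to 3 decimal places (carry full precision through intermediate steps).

Write 129 = (1 − δ)μ, so δ = 1 − 129/432.604 = 0.7018058…
Then the exponent is δ²μ/2 = (μ − 129)²/(2μ) = 106.535525.

106.536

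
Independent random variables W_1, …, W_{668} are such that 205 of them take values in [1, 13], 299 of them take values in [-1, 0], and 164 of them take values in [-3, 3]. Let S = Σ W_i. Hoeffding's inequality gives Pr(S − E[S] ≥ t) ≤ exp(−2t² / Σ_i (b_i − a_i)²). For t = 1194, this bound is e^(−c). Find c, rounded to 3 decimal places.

79.816

Σ(b_i − a_i)² = 205·12² + 299·1² + 164·6² = 35723.
c = 2t² / 35723 = 2·1194² / 35723 = 79.8161.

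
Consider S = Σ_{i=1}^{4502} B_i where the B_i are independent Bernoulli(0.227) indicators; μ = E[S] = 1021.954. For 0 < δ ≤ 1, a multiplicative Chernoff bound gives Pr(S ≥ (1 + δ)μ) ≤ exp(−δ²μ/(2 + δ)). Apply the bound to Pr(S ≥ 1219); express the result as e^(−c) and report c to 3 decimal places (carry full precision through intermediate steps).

Write 1219 = (1 + δ)μ, so δ = 1219/1021.954 − 1 = 0.192813…
Then the exponent is δ²μ/(2 + δ) = (1219 − μ)² / (μ·(2 + δ)) = 17.326159.

17.326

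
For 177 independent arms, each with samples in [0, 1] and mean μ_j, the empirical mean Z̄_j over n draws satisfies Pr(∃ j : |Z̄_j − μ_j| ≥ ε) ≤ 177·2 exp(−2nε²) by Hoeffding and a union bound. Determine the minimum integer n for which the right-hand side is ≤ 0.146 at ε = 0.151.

Need 2·177·exp(−2nε²) ≤ 0.146, i.e. exp(−2nε²) ≤ 0.146/354.
So 2nε² ≥ ln(354/0.146) = 7.793446.
Hence n ≥ 7.793446/(2·0.151²) = 170.901.
The smallest integer n is 171.

171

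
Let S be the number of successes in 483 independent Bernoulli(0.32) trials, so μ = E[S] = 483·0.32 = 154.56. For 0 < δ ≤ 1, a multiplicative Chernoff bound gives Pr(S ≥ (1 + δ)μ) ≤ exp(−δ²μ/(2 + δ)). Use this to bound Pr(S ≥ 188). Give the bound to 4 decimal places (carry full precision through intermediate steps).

Write 188 = (1 + δ)μ, so δ = 188/154.56 − 1 = 0.2163561…
Then the exponent is δ²μ/(2 + δ) = (188 − μ)² / (μ·(2 + δ)) = 3.264344.
Bound = exp(−3.264344) = 0.03822.

0.0382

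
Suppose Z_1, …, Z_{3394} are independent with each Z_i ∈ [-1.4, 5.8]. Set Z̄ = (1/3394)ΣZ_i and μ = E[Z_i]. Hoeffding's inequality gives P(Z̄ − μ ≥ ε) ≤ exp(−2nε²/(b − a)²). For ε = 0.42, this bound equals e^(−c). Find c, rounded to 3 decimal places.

c = 2nε²/(b − a)² = 2·3394·0.42² / 7.2² = 23.0981.

23.098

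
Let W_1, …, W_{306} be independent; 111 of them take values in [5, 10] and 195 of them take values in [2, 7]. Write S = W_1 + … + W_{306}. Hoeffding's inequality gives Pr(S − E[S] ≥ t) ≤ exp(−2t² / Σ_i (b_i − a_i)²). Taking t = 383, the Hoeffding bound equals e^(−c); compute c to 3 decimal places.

Σ(b_i − a_i)² = 111·5² + 195·5² = 7650.
c = 2t² / 7650 = 2·383² / 7650 = 38.3501.

38.350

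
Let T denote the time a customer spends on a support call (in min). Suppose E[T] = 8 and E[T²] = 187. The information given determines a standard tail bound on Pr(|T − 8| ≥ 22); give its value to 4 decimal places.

The first two moments determine the variance, so Chebyshev's inequality is the sharpest standard bound available.
Var(T) = E[T²] − (E[T])² = 187 − 64 = 123.
Chebyshev's inequality: Pr(|T − μ| ≥ t) ≤ Var(T)/t² = 123/484 = 0.2541.

0.2541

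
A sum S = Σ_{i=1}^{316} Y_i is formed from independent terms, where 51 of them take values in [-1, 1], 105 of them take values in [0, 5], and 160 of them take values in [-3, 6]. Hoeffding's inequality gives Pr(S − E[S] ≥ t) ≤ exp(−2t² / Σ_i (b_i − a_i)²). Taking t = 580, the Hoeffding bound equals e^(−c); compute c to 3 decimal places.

42.612

Σ(b_i − a_i)² = 51·2² + 105·5² + 160·9² = 15789.
c = 2t² / 15789 = 2·580² / 15789 = 42.6119.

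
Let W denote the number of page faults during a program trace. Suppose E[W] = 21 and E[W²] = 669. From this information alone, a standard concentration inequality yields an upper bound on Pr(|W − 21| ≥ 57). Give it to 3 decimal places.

0.070

The first two moments determine the variance, so Chebyshev's inequality is the sharpest standard bound available.
Var(W) = E[W²] − (E[W])² = 669 − 441 = 228.
Chebyshev's inequality: Pr(|W − μ| ≥ t) ≤ Var(W)/t² = 228/3249 = 0.0702.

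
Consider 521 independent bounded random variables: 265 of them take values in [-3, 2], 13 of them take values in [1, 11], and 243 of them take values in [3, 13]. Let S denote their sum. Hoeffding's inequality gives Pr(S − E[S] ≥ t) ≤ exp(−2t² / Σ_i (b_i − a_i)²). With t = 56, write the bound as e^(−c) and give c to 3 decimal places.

0.195

Σ(b_i − a_i)² = 265·5² + 13·10² + 243·10² = 32225.
c = 2t² / 32225 = 2·56² / 32225 = 0.1946.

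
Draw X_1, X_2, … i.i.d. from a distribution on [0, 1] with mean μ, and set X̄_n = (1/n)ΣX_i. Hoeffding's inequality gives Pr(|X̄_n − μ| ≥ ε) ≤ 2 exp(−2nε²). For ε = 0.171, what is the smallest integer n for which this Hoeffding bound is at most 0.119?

Require 2·exp(−2nε²) ≤ 0.119, i.e. 2nε² ≥ ln(2/0.119) = 2.821779.
So n ≥ 2.821779 / (2·0.171²) = 48.250.
The smallest integer n is 49.

49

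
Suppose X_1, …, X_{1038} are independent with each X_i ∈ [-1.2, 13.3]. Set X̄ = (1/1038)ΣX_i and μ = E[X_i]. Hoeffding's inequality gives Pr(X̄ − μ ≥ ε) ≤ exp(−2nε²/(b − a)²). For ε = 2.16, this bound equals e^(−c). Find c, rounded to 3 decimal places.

c = 2nε²/(b − a)² = 2·1038·2.16² / 14.5² = 46.0679.

46.068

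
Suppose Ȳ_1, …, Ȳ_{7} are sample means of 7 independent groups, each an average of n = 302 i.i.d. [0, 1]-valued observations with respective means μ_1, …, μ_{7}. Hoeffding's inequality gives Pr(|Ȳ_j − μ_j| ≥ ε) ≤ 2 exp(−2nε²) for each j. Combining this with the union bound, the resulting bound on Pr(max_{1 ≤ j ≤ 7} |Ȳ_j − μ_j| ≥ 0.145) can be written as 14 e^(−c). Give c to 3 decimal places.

12.699

Union bound over the 7 events: Pr(max_{1 ≤ j ≤ 7} |Ȳ_j − μ_j| ≥ 0.145) ≤ 7·2·exp(−2nε²) = 14 exp(−2·302·0.145²).
So c = 2·302·0.145² = 12.6991.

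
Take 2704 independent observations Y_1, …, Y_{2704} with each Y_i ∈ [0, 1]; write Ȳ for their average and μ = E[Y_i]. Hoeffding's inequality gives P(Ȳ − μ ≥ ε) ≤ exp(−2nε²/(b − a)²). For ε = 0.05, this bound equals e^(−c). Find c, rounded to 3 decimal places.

13.520

c = 2nε²/(b − a)² = 2·2704·0.05² / 1² = 13.5200.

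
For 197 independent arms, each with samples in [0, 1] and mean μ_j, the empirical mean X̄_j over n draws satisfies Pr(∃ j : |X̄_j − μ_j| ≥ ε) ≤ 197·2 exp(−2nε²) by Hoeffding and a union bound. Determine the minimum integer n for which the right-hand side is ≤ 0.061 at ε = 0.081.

Need 2·197·exp(−2nε²) ≤ 0.061, i.e. exp(−2nε²) ≤ 0.061/394.
So 2nε² ≥ ln(394/0.061) = 8.773232.
Hence n ≥ 8.773232/(2·0.081²) = 668.590.
The smallest integer n is 669.

669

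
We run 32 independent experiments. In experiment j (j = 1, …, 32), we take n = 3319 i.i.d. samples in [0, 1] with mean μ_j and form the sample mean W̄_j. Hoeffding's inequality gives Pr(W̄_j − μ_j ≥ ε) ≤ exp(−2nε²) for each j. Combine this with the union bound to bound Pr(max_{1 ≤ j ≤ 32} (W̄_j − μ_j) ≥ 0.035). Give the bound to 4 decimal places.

Per-experiment Hoeffding bound: exp(−2·3319·0.035²) = exp(−8.13155) = 0.00029411.
Union bound over 32 events: 32·0.00029411 = 0.00941.

0.0094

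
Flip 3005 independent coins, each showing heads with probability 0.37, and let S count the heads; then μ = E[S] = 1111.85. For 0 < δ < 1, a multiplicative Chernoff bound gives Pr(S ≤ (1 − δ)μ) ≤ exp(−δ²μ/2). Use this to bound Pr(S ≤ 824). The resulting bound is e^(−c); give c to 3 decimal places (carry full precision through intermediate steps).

Write 824 = (1 − δ)μ, so δ = 1 − 824/1111.85 = 0.2588928…
Then the exponent is δ²μ/2 = (μ − 824)²/(2μ) = 37.261151.

37.261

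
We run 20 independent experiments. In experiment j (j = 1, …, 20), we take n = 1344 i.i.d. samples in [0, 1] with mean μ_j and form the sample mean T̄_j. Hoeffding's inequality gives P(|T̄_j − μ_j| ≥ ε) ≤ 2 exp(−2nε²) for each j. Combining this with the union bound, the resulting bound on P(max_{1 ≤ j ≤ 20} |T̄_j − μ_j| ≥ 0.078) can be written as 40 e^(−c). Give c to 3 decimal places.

Union bound over the 20 events: P(max_{1 ≤ j ≤ 20} |T̄_j − μ_j| ≥ 0.078) ≤ 20·2·exp(−2nε²) = 40 exp(−2·1344·0.078²).
So c = 2·1344·0.078² = 16.3538.

16.354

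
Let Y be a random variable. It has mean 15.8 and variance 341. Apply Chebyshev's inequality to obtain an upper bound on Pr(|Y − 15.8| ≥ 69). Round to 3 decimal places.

0.072

Chebyshev: Pr(|Y − μ| ≥ t) ≤ Var(Y)/t².
Bound = 341 / 4761 = 0.0716.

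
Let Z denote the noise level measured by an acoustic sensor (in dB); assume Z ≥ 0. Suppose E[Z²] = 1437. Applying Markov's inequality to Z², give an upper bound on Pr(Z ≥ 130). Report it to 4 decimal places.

Since Z ≥ 0, the event {Z ≥ 130} is the same as {Z² ≥ 16900}.
Markov's inequality applied to Z² gives Pr(Z² ≥ 16900) ≤ E[Z²]/16900 = 1437/16900 = 0.0850.

0.0850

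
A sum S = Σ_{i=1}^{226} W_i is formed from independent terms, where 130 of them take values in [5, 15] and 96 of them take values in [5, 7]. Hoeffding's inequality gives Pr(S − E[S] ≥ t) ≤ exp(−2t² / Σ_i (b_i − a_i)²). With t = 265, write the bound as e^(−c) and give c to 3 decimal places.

Σ(b_i − a_i)² = 130·10² + 96·2² = 13384.
c = 2t² / 13384 = 2·265² / 13384 = 10.4939.

10.494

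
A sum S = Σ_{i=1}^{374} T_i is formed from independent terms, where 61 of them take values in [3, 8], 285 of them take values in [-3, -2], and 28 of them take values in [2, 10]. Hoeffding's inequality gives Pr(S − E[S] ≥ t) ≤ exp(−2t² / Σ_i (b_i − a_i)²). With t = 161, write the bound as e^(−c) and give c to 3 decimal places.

14.393

Σ(b_i − a_i)² = 61·5² + 285·1² + 28·8² = 3602.
c = 2t² / 3602 = 2·161² / 3602 = 14.3926.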